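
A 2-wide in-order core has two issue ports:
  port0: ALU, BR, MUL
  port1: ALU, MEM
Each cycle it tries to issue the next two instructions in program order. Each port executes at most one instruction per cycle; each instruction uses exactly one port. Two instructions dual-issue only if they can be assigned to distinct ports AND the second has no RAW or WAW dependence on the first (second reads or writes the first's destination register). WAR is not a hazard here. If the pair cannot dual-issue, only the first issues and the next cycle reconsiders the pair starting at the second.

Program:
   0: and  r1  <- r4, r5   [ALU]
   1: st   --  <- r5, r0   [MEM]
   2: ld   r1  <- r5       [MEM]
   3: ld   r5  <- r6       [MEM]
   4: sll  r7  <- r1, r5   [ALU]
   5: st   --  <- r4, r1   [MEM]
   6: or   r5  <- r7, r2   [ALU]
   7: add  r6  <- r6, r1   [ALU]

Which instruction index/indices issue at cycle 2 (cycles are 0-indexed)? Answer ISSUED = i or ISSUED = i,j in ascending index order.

0. and;st @i0,i1  | dual
1. ld @i2  | no-port MEM/MEM
2. ld @i3  | RAW r5
3. sll;st @i4,i5  | dual
4. or;add @i6,i7  | dual

ISSUED = 3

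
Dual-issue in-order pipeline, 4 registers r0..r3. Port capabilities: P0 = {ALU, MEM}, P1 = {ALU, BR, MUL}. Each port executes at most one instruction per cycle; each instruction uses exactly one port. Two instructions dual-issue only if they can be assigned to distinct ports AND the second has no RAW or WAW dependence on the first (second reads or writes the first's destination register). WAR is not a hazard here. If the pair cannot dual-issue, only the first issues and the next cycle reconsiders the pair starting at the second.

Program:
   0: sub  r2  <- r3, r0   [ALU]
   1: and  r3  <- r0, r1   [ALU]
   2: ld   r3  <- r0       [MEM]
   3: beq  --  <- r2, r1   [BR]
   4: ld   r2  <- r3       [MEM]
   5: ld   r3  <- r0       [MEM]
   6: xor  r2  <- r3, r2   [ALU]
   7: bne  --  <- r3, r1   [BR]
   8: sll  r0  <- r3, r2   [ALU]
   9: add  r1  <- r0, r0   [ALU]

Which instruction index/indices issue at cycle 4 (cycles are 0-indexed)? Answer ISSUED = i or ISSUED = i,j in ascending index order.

ISSUED = 6,7

#0 head=0: sub;and i0,i1 2-wide
#1 head=2: ld;beq i2,i3 2-wide
#2 head=4: ld i4 no-port MEM/MEM
#3 head=5: ld i5 RAW r3
#4 head=6: xor;bne i6,i7 2-wide
#5 head=8: sll i8 RAW r0
#6 head=9: add i9 tail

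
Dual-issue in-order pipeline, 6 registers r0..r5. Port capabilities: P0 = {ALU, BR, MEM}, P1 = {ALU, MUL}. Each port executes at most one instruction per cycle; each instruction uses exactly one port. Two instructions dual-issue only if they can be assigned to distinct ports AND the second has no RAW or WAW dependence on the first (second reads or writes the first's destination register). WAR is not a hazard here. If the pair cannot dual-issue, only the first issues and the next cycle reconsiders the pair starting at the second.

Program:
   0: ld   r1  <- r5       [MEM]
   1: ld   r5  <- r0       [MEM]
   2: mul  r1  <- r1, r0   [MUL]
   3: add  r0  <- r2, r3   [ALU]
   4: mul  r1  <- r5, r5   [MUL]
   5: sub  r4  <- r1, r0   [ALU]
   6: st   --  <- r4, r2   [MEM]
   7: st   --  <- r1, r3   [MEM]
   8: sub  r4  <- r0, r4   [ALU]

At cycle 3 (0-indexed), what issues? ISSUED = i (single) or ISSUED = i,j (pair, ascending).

ISSUED = 5

t=0 i0:ld.MEM ; no-port MEM/MEM
t=1 i1,i2:ld.MEM mul.MUL ; 2-wide
t=2 i3,i4:add.ALU mul.MUL ; 2-wide
t=3 i5:sub.ALU ; RAW r4
t=4 i6:st.MEM ; no-port MEM/MEM
t=5 i7,i8:st.MEM sub.ALU ; 2-wide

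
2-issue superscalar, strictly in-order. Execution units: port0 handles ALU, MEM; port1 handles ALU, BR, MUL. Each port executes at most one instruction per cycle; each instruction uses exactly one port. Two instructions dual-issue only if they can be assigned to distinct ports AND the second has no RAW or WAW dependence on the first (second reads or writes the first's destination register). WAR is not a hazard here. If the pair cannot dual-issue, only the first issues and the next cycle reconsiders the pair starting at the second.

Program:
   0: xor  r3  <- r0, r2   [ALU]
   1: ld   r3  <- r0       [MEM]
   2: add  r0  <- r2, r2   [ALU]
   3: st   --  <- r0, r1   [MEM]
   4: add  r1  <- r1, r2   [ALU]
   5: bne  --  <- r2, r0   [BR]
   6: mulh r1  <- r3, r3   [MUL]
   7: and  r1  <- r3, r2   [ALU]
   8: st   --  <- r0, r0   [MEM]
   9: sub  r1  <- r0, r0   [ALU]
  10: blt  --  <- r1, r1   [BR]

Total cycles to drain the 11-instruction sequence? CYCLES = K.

CYCLES = 8

  cy0 -> i0 (xor) WAW r3
  cy1 -> i1,i2 (ld+add) pair
  cy2 -> i3,i4 (st+add) pair
  cy3 -> i5 (bne) no-port BR/MUL
  cy4 -> i6 (mulh) WAW r1
  cy5 -> i7,i8 (and+st) pair
  cy6 -> i9 (sub) RAW r1
  cy7 -> i10 (blt) tail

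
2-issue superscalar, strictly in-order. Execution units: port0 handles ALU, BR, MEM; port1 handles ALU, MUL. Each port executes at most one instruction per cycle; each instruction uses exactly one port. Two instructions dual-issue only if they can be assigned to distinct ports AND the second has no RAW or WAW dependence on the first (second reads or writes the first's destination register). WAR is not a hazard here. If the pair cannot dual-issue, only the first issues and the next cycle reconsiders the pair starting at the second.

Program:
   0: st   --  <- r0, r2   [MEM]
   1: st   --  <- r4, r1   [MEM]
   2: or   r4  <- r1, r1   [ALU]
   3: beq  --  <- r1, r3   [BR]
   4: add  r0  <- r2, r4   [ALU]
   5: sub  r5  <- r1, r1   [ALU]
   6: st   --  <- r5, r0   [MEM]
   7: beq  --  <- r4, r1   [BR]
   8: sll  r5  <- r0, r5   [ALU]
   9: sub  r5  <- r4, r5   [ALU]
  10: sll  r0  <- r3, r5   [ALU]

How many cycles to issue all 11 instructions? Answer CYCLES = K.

CYCLES = 8

#0 head=0: st i0 no-port MEM/MEM
#1 head=1: st or i1+i2 2-wide
#2 head=3: beq add i3+i4 2-wide
#3 head=5: sub i5 RAW r5
#4 head=6: st i6 no-port MEM/BR
#5 head=7: beq sll i7+i8 2-wide
#6 head=9: sub i9 RAW r5
#7 head=10: sll i10 tail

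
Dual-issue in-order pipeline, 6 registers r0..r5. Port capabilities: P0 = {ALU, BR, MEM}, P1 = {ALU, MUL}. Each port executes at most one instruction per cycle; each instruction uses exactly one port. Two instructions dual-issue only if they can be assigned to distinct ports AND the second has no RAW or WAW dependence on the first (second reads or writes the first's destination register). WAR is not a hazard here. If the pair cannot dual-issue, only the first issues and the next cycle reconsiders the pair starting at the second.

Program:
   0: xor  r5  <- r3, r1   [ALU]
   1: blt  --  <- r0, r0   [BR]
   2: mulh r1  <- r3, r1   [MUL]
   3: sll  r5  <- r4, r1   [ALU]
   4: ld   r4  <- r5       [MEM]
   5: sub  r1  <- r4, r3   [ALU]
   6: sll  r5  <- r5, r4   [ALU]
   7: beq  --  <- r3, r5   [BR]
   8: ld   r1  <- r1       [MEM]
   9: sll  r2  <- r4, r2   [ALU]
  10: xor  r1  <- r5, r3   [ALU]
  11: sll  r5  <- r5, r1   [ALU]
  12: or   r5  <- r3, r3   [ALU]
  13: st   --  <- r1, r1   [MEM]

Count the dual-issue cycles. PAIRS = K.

[0] i0+i1  xor;blt  -- pair
[1] i2  mulh  -- RAW r1
[2] i3  sll  -- RAW r5
[3] i4  ld  -- RAW r4
[4] i5+i6  sub;sll  -- pair
[5] i7  beq  -- no-port BR/MEM
[6] i8+i9  ld;sll  -- pair
[7] i10  xor  -- RAW r1
[8] i11  sll  -- WAW r5
[9] i12+i13  or;st  -- pair

PAIRS = 4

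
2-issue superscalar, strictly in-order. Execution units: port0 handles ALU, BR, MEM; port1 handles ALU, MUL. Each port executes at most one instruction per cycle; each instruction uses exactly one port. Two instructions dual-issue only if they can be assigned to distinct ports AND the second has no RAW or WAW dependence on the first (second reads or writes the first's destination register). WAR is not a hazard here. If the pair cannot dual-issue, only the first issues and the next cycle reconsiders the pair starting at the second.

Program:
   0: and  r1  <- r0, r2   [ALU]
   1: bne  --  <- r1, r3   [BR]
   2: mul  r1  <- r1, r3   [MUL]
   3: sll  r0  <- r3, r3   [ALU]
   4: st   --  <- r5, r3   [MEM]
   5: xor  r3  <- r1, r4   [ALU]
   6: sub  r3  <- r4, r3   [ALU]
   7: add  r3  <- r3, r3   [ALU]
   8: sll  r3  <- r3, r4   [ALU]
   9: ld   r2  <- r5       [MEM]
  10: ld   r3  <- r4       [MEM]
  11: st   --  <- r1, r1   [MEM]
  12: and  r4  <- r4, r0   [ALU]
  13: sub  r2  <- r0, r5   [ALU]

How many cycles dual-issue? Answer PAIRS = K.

t=0 i0:and.ALU ; RAW r1
t=1 i1&i2:bne.BR;mul.MUL ; pair
t=2 i3&i4:sll.ALU;st.MEM ; pair
t=3 i5:xor.ALU ; RAW+WAW r3
t=4 i6:sub.ALU ; RAW+WAW r3
t=5 i7:add.ALU ; RAW+WAW r3
t=6 i8&i9:sll.ALU;ld.MEM ; pair
t=7 i10:ld.MEM ; no-port MEM/MEM
t=8 i11&i12:st.MEM;and.ALU ; pair
t=9 i13:sub.ALU ; tail

PAIRS = 4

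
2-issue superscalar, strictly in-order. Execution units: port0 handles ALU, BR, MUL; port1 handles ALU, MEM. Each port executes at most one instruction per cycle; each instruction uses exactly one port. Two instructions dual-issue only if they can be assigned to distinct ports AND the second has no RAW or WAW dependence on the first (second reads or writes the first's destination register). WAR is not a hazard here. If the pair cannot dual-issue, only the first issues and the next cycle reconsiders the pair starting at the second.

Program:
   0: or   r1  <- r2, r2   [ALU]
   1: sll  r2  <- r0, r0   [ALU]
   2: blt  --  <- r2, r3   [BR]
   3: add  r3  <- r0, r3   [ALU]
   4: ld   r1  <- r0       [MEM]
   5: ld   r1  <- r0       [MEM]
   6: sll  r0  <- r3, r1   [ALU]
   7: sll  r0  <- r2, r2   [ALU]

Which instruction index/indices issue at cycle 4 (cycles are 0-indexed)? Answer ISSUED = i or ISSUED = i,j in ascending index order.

ISSUED = 6

#0 head=0: or+sll i0,i1 pair
#1 head=2: blt+add i2,i3 pair
#2 head=4: ld i4 no-port MEM/MEM
#3 head=5: ld i5 RAW r1
#4 head=6: sll i6 WAW r0
#5 head=7: sll i7 tail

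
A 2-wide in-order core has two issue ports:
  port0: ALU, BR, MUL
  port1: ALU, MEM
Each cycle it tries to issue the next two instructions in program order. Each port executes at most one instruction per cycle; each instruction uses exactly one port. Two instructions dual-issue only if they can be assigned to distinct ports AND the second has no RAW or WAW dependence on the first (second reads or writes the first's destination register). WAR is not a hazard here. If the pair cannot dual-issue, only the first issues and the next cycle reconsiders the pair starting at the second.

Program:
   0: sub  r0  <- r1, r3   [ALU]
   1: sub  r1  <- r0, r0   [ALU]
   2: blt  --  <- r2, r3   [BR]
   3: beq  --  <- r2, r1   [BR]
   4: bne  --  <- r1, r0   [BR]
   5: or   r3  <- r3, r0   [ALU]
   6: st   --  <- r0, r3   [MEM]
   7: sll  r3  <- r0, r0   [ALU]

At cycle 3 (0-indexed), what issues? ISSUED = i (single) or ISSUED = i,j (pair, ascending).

ISSUED = 4,5

0. sub @i0  | RAW r0
1. sub blt @i1,i2  | 2-wide
2. beq @i3  | no-port BR/BR
3. bne or @i4,i5  | 2-wide
4. st sll @i6,i7  | 2-wide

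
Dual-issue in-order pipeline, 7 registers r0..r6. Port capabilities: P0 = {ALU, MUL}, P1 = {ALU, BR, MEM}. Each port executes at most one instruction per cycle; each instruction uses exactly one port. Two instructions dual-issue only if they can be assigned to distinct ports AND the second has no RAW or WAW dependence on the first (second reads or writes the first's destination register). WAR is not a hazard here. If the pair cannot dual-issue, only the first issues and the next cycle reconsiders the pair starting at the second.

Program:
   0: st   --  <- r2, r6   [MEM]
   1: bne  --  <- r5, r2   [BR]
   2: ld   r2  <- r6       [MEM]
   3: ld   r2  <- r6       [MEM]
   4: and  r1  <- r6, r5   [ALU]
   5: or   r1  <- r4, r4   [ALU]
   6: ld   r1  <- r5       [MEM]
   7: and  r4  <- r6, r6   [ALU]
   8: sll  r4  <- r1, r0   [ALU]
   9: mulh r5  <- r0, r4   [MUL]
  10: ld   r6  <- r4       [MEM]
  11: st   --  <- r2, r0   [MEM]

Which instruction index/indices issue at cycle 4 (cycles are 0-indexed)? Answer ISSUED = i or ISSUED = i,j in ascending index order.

0. st @i0  | no-port MEM/BR
1. bne @i1  | no-port BR/MEM
2. ld @i2  | no-port MEM/MEM
3. ld and @i3&i4  | dual
4. or @i5  | WAW r1
5. ld and @i6&i7  | dual
6. sll @i8  | RAW r4
7. mulh ld @i9&i10  | dual
8. st @i11  | tail

ISSUED = 5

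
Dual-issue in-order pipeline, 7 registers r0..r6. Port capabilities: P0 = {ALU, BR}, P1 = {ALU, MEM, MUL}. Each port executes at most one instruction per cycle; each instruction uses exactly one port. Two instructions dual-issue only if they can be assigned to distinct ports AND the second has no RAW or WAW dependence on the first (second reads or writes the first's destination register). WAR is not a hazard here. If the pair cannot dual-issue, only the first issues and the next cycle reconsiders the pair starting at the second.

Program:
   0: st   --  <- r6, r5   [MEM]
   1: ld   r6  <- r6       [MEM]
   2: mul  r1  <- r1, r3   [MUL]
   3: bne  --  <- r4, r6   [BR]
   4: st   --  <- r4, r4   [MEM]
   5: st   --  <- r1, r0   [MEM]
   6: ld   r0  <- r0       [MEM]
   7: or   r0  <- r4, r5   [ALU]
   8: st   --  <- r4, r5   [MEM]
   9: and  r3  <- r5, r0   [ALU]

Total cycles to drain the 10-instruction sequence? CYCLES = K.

  cy0 -> i0 (st) no-port MEM/MEM
  cy1 -> i1 (ld) no-port MEM/MUL
  cy2 -> i2,i3 (mul bne) pair
  cy3 -> i4 (st) no-port MEM/MEM
  cy4 -> i5 (st) no-port MEM/MEM
  cy5 -> i6 (ld) WAW r0
  cy6 -> i7,i8 (or st) pair
  cy7 -> i9 (and) tail

CYCLES = 8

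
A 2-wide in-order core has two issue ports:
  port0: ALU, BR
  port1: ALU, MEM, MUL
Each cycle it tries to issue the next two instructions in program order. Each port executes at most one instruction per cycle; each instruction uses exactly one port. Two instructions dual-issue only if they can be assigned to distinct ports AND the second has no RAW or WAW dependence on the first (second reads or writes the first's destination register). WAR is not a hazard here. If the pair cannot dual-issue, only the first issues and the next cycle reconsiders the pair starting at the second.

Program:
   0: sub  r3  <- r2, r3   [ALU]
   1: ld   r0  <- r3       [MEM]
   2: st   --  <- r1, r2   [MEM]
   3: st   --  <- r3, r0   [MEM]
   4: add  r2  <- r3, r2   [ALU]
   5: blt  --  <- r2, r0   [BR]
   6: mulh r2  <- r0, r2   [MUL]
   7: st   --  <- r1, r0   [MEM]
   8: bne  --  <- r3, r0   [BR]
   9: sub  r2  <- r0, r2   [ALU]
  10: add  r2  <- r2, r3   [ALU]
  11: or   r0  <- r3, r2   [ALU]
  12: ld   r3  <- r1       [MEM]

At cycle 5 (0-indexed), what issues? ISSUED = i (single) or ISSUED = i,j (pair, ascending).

ISSUED = 7,8

c0: i0 sub  RAW r3
c1: i1 ld  no-port MEM/MEM
c2: i2 st  no-port MEM/MEM
c3: i3&i4 st;add  dual
c4: i5&i6 blt;mulh  dual
c5: i7&i8 st;bne  dual
c6: i9 sub  RAW+WAW r2
c7: i10 add  RAW r2
c8: i11&i12 or;ld  dual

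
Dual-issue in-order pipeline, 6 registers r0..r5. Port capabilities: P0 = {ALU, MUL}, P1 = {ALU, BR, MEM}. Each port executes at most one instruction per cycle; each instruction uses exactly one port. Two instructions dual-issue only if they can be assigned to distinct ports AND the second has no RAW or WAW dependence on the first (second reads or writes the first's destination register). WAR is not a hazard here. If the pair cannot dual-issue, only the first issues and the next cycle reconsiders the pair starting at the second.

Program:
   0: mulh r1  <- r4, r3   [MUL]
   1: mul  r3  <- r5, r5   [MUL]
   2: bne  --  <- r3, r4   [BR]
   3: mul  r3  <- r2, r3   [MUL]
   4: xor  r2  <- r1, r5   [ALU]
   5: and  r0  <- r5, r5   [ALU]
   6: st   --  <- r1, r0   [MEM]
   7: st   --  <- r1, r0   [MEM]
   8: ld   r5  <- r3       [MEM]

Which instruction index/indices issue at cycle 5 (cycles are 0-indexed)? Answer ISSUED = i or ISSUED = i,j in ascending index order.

c0: i0 mulh.MUL  no-port MUL/MUL
c1: i1 mul.MUL  RAW r3
c2: i2/i3 bne.BR;mul.MUL  pair
c3: i4/i5 xor.ALU;and.ALU  pair
c4: i6 st.MEM  no-port MEM/MEM
c5: i7 st.MEM  no-port MEM/MEM
c6: i8 ld.MEM  tail

ISSUED = 7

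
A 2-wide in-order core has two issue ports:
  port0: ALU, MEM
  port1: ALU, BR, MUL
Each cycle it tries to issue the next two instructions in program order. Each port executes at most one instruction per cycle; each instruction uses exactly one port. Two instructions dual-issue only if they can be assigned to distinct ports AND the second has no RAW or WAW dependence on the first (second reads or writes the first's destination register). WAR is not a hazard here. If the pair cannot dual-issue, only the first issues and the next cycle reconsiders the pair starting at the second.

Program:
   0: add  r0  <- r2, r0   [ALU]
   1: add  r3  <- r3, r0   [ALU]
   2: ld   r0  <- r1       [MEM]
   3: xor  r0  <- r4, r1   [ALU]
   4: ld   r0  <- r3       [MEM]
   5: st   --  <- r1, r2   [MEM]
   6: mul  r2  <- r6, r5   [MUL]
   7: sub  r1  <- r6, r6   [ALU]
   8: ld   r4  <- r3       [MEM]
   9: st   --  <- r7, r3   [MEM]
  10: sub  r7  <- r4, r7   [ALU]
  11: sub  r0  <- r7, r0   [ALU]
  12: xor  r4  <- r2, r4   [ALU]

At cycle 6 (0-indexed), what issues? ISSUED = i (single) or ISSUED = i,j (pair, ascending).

ISSUED = 9,10

[0] i0  add  -- RAW r0
[1] i1/i2  add+ld  -- dual
[2] i3  xor  -- WAW r0
[3] i4  ld  -- no-port MEM/MEM
[4] i5/i6  st+mul  -- dual
[5] i7/i8  sub+ld  -- dual
[6] i9/i10  st+sub  -- dual
[7] i11/i12  sub+xor  -- dual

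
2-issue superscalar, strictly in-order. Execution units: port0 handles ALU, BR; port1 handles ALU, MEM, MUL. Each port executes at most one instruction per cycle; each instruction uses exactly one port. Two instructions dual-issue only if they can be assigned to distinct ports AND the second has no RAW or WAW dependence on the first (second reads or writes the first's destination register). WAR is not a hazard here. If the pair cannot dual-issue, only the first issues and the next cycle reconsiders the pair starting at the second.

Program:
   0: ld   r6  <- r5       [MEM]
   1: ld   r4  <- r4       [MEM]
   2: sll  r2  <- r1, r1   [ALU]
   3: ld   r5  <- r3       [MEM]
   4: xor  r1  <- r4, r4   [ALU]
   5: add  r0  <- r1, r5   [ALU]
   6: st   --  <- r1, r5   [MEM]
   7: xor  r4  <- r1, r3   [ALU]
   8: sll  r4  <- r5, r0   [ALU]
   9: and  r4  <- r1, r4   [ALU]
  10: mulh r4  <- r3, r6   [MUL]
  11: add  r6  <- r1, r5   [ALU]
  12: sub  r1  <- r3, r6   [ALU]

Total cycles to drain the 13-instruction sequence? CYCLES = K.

CYCLES = 9

  cy0 -> i0 (ld.MEM) no-port MEM/MEM
  cy1 -> i1&i2 (ld.MEM/sll.ALU) 2-wide
  cy2 -> i3&i4 (ld.MEM/xor.ALU) 2-wide
  cy3 -> i5&i6 (add.ALU/st.MEM) 2-wide
  cy4 -> i7 (xor.ALU) WAW r4
  cy5 -> i8 (sll.ALU) RAW+WAW r4
  cy6 -> i9 (and.ALU) WAW r4
  cy7 -> i10&i11 (mulh.MUL/add.ALU) 2-wide
  cy8 -> i12 (sub.ALU) tail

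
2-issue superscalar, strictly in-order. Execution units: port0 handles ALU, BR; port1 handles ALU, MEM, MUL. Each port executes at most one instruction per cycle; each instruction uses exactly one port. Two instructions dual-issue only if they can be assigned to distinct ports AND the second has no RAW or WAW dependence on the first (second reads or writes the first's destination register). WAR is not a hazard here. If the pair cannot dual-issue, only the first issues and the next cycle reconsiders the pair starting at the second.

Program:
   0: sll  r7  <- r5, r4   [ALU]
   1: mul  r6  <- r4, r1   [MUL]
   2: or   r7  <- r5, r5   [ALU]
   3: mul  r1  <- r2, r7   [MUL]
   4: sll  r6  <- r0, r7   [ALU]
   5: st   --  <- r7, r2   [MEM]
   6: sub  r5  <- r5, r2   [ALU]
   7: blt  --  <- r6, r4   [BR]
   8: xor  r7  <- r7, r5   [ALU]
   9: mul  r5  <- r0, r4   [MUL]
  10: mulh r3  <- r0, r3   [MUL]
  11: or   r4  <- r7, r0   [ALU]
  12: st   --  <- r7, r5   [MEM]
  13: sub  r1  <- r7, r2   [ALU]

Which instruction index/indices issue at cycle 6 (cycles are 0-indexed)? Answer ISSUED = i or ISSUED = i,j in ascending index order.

  cy0 -> i0,i1 (sll.ALU/mul.MUL) pair
  cy1 -> i2 (or.ALU) RAW r7
  cy2 -> i3,i4 (mul.MUL/sll.ALU) pair
  cy3 -> i5,i6 (st.MEM/sub.ALU) pair
  cy4 -> i7,i8 (blt.BR/xor.ALU) pair
  cy5 -> i9 (mul.MUL) no-port MUL/MUL
  cy6 -> i10,i11 (mulh.MUL/or.ALU) pair
  cy7 -> i12,i13 (st.MEM/sub.ALU) pair

ISSUED = 10,11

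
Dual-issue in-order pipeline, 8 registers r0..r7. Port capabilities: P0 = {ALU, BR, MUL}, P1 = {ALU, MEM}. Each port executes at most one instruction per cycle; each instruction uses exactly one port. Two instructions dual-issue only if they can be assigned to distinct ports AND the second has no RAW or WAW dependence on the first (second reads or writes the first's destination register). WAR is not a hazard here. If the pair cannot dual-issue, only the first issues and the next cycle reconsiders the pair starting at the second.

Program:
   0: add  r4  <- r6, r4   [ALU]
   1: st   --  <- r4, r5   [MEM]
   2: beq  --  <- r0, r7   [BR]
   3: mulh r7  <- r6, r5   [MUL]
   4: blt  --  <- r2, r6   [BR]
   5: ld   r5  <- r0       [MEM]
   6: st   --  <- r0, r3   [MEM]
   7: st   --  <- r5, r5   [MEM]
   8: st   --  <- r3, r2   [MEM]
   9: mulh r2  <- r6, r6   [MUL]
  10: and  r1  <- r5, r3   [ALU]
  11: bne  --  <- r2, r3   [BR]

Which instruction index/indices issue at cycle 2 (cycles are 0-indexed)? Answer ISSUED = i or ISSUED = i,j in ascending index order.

  cy0 -> i0 (add.ALU) RAW r4
  cy1 -> i1+i2 (st.MEM;beq.BR) dual
  cy2 -> i3 (mulh.MUL) no-port MUL/BR
  cy3 -> i4+i5 (blt.BR;ld.MEM) dual
  cy4 -> i6 (st.MEM) no-port MEM/MEM
  cy5 -> i7 (st.MEM) no-port MEM/MEM
  cy6 -> i8+i9 (st.MEM;mulh.MUL) dual
  cy7 -> i10+i11 (and.ALU;bne.BR) dual

ISSUED = 3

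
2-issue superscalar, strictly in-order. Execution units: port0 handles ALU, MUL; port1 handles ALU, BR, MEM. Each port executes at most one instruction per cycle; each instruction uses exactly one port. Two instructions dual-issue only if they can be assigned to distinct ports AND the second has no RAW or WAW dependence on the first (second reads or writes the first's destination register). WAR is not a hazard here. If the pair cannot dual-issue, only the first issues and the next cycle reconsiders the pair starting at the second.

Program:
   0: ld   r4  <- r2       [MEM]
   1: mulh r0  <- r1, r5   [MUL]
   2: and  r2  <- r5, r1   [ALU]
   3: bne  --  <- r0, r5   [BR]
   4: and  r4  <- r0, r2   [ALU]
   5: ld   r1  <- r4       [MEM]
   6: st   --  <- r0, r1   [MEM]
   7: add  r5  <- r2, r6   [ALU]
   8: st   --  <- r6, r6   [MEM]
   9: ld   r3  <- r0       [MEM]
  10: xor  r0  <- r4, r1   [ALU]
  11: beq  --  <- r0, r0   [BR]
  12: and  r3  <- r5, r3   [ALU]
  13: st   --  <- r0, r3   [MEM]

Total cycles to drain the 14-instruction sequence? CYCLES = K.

c0: i0+i1 ld mulh  2-wide
c1: i2+i3 and bne  2-wide
c2: i4 and  RAW r4
c3: i5 ld  no-port MEM/MEM
c4: i6+i7 st add  2-wide
c5: i8 st  no-port MEM/MEM
c6: i9+i10 ld xor  2-wide
c7: i11+i12 beq and  2-wide
c8: i13 st  tail

CYCLES = 9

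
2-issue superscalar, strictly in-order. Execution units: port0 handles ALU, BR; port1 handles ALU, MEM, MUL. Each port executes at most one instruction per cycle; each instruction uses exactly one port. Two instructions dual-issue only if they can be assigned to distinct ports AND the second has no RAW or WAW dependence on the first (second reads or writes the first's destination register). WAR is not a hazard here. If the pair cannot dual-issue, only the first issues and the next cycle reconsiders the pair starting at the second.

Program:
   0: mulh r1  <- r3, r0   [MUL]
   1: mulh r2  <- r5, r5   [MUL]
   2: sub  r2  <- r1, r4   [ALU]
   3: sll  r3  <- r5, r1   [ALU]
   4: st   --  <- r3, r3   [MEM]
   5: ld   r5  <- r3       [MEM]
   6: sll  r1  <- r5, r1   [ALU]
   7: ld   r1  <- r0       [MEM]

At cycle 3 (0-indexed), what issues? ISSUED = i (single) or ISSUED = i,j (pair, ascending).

[0] i0  mulh  -- no-port MUL/MUL
[1] i1  mulh  -- WAW r2
[2] i2/i3  sub/sll  -- dual
[3] i4  st  -- no-port MEM/MEM
[4] i5  ld  -- RAW r5
[5] i6  sll  -- WAW r1
[6] i7  ld  -- tail

ISSUED = 4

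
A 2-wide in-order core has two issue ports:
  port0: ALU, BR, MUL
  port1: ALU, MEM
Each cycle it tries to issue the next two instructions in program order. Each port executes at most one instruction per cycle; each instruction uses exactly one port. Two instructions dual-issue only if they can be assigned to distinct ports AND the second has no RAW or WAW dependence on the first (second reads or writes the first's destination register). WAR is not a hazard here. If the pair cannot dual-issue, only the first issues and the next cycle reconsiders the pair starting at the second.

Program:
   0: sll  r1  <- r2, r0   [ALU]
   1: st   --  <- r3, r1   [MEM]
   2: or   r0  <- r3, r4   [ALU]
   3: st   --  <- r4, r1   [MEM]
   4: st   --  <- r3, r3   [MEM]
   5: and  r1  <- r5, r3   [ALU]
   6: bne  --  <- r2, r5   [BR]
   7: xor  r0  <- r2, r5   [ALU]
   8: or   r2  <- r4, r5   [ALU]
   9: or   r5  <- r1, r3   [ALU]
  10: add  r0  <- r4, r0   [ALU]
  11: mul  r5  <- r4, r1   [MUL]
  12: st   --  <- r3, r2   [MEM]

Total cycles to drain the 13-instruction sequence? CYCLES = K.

CYCLES = 8

t=0 i0:sll ; RAW r1
t=1 i1,i2:st or ; 2-wide
t=2 i3:st ; no-port MEM/MEM
t=3 i4,i5:st and ; 2-wide
t=4 i6,i7:bne xor ; 2-wide
t=5 i8,i9:or or ; 2-wide
t=6 i10,i11:add mul ; 2-wide
t=7 i12:st ; tail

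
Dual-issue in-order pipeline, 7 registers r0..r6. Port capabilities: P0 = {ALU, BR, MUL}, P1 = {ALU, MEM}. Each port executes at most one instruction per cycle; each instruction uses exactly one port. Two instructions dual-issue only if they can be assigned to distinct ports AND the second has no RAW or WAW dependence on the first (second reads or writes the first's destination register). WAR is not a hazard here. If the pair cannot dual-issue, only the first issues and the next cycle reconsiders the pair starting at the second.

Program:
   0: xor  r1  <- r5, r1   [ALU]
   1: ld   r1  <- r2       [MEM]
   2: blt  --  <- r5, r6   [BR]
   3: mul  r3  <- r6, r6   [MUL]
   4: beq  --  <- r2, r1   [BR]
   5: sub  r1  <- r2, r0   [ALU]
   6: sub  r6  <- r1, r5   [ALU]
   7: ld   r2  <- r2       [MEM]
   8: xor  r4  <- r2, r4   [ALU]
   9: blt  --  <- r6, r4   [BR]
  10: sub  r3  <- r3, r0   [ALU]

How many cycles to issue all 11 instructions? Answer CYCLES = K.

CYCLES = 7

[0] i0  xor  -- WAW r1
[1] i1,i2  ld+blt  -- 2-wide
[2] i3  mul  -- no-port MUL/BR
[3] i4,i5  beq+sub  -- 2-wide
[4] i6,i7  sub+ld  -- 2-wide
[5] i8  xor  -- RAW r4
[6] i9,i10  blt+sub  -- 2-wide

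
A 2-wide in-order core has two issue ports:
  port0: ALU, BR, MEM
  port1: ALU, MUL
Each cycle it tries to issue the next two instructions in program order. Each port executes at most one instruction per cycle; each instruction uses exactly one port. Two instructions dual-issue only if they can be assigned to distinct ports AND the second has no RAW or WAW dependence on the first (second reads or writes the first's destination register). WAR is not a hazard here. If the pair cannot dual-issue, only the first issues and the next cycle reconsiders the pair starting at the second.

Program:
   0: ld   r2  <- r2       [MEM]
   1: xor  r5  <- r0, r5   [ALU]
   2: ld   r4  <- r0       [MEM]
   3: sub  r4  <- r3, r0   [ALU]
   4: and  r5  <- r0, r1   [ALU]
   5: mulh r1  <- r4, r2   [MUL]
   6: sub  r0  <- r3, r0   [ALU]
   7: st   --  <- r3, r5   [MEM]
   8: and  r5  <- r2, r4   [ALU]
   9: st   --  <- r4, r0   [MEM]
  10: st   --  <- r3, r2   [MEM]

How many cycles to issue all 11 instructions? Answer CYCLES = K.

c0: i0&i1 ld;xor  dual
c1: i2 ld  WAW r4
c2: i3&i4 sub;and  dual
c3: i5&i6 mulh;sub  dual
c4: i7&i8 st;and  dual
c5: i9 st  no-port MEM/MEM
c6: i10 st  tail

CYCLES = 7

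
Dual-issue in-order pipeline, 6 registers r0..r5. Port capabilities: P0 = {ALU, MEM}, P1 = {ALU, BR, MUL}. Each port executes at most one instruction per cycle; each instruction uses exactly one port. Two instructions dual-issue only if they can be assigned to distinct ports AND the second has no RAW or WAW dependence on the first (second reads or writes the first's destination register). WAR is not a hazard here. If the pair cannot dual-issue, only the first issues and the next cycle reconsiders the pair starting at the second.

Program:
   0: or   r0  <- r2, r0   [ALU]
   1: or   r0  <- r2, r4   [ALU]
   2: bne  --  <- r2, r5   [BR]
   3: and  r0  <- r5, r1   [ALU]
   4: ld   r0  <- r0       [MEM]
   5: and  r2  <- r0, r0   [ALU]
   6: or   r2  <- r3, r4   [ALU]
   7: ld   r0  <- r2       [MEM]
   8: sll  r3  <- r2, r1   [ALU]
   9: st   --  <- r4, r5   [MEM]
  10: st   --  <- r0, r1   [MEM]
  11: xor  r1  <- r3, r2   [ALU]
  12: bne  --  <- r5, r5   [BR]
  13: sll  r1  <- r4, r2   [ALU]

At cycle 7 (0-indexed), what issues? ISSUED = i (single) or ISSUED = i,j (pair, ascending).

[0] i0  or.ALU  -- WAW r0
[1] i1&i2  or.ALU/bne.BR  -- 2-wide
[2] i3  and.ALU  -- RAW+WAW r0
[3] i4  ld.MEM  -- RAW r0
[4] i5  and.ALU  -- WAW r2
[5] i6  or.ALU  -- RAW r2
[6] i7&i8  ld.MEM/sll.ALU  -- 2-wide
[7] i9  st.MEM  -- no-port MEM/MEM
[8] i10&i11  st.MEM/xor.ALU  -- 2-wide
[9] i12&i13  bne.BR/sll.ALU  -- 2-wide

ISSUED = 9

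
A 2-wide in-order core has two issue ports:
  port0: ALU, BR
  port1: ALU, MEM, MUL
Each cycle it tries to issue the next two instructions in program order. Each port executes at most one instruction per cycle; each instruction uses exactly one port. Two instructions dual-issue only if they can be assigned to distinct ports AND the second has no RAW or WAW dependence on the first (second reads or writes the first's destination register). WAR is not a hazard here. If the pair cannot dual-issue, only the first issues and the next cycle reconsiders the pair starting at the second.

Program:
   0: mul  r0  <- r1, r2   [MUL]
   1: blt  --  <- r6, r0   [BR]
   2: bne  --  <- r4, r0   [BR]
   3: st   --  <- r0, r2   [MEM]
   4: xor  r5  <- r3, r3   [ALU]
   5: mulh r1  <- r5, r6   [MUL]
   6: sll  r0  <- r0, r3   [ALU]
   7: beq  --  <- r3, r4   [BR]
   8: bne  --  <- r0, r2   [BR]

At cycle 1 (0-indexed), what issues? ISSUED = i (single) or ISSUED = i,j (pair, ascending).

[0] i0  mul.MUL  -- RAW r0
[1] i1  blt.BR  -- no-port BR/BR
[2] i2+i3  bne.BR;st.MEM  -- 2-wide
[3] i4  xor.ALU  -- RAW r5
[4] i5+i6  mulh.MUL;sll.ALU  -- 2-wide
[5] i7  beq.BR  -- no-port BR/BR
[6] i8  bne.BR  -- tail

ISSUED = 1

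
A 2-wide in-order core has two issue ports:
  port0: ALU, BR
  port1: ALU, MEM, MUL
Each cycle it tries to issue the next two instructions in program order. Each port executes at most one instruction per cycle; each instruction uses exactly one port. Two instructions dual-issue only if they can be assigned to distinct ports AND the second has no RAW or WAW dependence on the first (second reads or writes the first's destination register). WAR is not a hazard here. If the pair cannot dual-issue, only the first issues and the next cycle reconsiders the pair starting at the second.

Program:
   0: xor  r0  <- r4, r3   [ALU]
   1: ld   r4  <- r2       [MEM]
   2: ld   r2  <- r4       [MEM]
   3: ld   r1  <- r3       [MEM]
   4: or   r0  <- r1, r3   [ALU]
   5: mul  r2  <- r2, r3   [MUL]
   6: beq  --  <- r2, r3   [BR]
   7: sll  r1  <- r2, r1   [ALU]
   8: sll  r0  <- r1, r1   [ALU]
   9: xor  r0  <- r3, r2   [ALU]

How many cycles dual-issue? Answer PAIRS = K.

PAIRS = 3

t=0 i0,i1:xor/ld ; pair
t=1 i2:ld ; no-port MEM/MEM
t=2 i3:ld ; RAW r1
t=3 i4,i5:or/mul ; pair
t=4 i6,i7:beq/sll ; pair
t=5 i8:sll ; WAW r0
t=6 i9:xor ; tail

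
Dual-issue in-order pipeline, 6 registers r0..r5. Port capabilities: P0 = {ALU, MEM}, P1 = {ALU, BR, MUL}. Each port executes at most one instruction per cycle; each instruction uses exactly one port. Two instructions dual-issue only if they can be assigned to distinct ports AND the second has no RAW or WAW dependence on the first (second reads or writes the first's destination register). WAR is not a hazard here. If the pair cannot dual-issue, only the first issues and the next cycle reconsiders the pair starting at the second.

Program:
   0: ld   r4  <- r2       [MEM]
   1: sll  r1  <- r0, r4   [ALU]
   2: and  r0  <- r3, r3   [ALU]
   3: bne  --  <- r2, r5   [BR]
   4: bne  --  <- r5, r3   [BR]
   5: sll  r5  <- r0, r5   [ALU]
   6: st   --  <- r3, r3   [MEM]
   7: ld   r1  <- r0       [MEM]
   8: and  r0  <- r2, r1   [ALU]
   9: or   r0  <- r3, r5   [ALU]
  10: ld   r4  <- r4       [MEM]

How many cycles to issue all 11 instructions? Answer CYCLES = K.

CYCLES = 8

[0] i0  ld.MEM  -- RAW r4
[1] i1+i2  sll.ALU;and.ALU  -- pair
[2] i3  bne.BR  -- no-port BR/BR
[3] i4+i5  bne.BR;sll.ALU  -- pair
[4] i6  st.MEM  -- no-port MEM/MEM
[5] i7  ld.MEM  -- RAW r1
[6] i8  and.ALU  -- WAW r0
[7] i9+i10  or.ALU;ld.MEM  -- pair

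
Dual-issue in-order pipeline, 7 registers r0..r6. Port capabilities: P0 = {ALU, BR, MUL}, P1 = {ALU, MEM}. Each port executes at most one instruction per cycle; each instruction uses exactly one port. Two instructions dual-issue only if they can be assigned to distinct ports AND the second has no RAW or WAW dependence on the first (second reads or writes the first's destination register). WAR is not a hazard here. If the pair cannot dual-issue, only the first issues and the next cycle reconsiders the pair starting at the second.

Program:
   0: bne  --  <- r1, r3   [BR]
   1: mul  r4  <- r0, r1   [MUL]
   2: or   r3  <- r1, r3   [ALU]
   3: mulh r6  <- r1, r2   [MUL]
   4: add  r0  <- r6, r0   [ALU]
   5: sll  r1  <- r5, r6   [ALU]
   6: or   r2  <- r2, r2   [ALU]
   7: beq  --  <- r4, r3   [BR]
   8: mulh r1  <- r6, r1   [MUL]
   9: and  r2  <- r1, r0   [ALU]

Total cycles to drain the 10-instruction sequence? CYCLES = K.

CYCLES = 7

  cy0 -> i0 (bne) no-port BR/MUL
  cy1 -> i1&i2 (mul/or) dual
  cy2 -> i3 (mulh) RAW r6
  cy3 -> i4&i5 (add/sll) dual
  cy4 -> i6&i7 (or/beq) dual
  cy5 -> i8 (mulh) RAW r1
  cy6 -> i9 (and) tail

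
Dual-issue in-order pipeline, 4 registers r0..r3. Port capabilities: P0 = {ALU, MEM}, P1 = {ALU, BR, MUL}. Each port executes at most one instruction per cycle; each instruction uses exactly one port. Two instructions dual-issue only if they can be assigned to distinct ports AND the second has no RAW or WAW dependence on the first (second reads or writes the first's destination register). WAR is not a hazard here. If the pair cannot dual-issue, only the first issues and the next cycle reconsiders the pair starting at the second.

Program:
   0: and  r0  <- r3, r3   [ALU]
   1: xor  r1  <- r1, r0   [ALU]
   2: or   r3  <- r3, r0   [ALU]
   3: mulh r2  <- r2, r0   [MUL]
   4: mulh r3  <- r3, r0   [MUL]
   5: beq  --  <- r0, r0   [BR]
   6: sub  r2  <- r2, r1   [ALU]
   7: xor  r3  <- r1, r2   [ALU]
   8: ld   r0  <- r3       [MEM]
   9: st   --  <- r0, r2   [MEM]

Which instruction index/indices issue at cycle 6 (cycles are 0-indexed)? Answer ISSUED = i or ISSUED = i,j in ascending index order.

0. and @i0  | RAW r0
1. xor/or @i1,i2  | dual
2. mulh @i3  | no-port MUL/MUL
3. mulh @i4  | no-port MUL/BR
4. beq/sub @i5,i6  | dual
5. xor @i7  | RAW r3
6. ld @i8  | no-port MEM/MEM
7. st @i9  | tail

ISSUED = 8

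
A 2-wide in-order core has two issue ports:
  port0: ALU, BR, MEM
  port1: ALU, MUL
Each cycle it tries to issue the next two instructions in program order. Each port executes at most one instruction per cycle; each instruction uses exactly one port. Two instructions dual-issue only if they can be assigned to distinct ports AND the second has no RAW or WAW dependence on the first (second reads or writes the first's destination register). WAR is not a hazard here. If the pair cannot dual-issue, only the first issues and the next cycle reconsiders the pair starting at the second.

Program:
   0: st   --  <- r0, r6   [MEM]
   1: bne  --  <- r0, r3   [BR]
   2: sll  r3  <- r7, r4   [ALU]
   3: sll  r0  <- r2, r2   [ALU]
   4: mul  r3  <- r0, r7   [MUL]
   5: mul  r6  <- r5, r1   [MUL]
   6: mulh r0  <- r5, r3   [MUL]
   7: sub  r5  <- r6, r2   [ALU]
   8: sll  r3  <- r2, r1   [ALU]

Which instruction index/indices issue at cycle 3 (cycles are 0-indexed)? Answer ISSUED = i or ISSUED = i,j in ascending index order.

ISSUED = 4

[0] i0  st  -- no-port MEM/BR
[1] i1/i2  bne/sll  -- pair
[2] i3  sll  -- RAW r0
[3] i4  mul  -- no-port MUL/MUL
[4] i5  mul  -- no-port MUL/MUL
[5] i6/i7  mulh/sub  -- pair
[6] i8  sll  -- tail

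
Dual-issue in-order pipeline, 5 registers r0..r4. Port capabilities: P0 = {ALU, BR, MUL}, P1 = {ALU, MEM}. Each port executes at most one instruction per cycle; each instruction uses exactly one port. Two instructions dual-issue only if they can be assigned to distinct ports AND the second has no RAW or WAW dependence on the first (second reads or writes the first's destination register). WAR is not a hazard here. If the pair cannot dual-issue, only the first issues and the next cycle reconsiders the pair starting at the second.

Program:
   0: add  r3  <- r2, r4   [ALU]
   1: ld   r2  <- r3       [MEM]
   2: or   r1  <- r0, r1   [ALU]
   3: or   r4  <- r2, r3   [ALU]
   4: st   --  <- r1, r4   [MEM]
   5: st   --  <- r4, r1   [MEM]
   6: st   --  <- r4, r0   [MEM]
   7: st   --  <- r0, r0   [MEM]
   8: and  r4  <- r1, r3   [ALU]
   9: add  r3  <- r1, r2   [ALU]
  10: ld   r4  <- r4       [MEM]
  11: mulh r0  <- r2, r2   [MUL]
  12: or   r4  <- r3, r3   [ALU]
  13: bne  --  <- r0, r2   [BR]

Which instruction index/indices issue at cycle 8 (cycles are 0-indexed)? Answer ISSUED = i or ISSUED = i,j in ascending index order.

[0] i0  add  -- RAW r3
[1] i1/i2  ld or  -- dual
[2] i3  or  -- RAW r4
[3] i4  st  -- no-port MEM/MEM
[4] i5  st  -- no-port MEM/MEM
[5] i6  st  -- no-port MEM/MEM
[6] i7/i8  st and  -- dual
[7] i9/i10  add ld  -- dual
[8] i11/i12  mulh or  -- dual
[9] i13  bne  -- tail

ISSUED = 11,12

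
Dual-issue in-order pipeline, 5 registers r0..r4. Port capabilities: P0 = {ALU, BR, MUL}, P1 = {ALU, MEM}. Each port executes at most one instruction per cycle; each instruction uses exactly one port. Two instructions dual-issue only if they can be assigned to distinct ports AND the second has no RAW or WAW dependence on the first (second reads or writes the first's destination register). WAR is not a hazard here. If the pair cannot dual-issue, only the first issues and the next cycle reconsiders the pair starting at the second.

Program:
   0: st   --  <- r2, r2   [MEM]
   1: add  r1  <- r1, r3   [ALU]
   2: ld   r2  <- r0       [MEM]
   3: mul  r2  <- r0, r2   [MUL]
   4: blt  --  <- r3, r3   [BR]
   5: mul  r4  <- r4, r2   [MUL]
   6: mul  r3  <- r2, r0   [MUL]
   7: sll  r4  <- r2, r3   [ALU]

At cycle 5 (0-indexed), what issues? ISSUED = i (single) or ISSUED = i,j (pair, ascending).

ISSUED = 6

[0] i0/i1  st add  -- 2-wide
[1] i2  ld  -- RAW+WAW r2
[2] i3  mul  -- no-port MUL/BR
[3] i4  blt  -- no-port BR/MUL
[4] i5  mul  -- no-port MUL/MUL
[5] i6  mul  -- RAW r3
[6] i7  sll  -- tail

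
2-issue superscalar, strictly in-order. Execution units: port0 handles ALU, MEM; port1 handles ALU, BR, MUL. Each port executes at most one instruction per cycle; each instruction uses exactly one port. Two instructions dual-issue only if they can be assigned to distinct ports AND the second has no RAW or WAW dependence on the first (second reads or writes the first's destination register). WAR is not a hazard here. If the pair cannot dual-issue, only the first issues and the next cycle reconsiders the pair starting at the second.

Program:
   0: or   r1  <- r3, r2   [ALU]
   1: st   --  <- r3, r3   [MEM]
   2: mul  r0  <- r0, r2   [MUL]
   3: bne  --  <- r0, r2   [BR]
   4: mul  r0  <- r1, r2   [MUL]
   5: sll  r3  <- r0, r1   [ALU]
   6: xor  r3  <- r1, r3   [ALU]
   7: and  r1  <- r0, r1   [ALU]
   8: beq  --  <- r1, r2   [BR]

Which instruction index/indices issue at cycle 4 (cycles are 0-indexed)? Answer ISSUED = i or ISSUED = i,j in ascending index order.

ISSUED = 5

  cy0 -> i0/i1 (or.ALU;st.MEM) pair
  cy1 -> i2 (mul.MUL) no-port MUL/BR
  cy2 -> i3 (bne.BR) no-port BR/MUL
  cy3 -> i4 (mul.MUL) RAW r0
  cy4 -> i5 (sll.ALU) RAW+WAW r3
  cy5 -> i6/i7 (xor.ALU;and.ALU) pair
  cy6 -> i8 (beq.BR) tail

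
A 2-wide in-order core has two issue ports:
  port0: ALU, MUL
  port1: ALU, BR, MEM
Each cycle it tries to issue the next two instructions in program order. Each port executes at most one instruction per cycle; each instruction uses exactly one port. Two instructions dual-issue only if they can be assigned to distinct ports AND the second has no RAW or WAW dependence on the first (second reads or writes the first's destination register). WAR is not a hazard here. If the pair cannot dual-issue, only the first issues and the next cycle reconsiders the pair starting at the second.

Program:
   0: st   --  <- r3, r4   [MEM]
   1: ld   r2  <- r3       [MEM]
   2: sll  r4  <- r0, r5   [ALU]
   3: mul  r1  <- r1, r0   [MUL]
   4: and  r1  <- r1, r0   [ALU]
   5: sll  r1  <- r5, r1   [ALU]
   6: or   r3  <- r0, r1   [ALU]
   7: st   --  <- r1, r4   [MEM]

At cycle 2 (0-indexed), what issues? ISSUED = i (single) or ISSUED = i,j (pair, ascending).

ISSUED = 3

#0 head=0: st i0 no-port MEM/MEM
#1 head=1: ld sll i1,i2 dual
#2 head=3: mul i3 RAW+WAW r1
#3 head=4: and i4 RAW+WAW r1
#4 head=5: sll i5 RAW r1
#5 head=6: or st i6,i7 dual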